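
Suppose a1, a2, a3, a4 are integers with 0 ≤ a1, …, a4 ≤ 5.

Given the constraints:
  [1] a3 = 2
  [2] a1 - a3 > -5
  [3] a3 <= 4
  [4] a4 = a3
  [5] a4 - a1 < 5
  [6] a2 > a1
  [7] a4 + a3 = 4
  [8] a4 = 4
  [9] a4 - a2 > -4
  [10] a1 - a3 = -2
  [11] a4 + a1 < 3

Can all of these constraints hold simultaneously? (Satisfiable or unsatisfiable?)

Constraint 8 fixes a4 = 4 and constraint 1 fixes a3 = 2, but constraint 4 requires a4 = a3. Since 4 ≠ 2, contradiction.

Unsatisfiable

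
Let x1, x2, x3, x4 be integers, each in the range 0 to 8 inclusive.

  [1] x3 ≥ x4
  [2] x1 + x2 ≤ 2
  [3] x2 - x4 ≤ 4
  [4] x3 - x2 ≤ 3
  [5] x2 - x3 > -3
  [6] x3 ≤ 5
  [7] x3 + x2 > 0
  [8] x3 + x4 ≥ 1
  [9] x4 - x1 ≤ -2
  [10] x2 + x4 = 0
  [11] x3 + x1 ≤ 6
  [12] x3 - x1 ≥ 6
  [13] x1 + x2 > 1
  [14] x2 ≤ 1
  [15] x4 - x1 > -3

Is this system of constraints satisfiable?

Unsatisfiable

Constraints 3, 4, 9, and 12 give x2 − x3 ≥ -3, x3 − x1 ≥ 6, x1 − x4 ≥ 2, x4 − x2 ≥ -4.
Adding all 4 inequalities: the left sides telescope to 0, and the right sides sum to (-3) + 6 + 2 + (-4) = 1. So 0 ≥ 1, which is false.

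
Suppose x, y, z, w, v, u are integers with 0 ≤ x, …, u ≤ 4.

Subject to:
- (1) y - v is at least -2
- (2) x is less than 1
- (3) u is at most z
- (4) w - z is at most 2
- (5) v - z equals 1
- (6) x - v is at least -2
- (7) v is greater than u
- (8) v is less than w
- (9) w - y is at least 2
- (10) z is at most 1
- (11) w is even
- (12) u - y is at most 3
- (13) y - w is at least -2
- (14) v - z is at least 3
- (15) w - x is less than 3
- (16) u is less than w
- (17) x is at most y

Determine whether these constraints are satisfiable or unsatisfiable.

Constraints 1, 4, 9, and 14 give y − v ≥ -2, v − z ≥ 3, z − w ≥ -2, w − y ≥ 2.
Adding all 4 inequalities: the left sides telescope to 0, and the right sides sum to (-2) + 3 + (-2) + 2 = 1. So 0 ≥ 1, which is false.

Unsatisfiable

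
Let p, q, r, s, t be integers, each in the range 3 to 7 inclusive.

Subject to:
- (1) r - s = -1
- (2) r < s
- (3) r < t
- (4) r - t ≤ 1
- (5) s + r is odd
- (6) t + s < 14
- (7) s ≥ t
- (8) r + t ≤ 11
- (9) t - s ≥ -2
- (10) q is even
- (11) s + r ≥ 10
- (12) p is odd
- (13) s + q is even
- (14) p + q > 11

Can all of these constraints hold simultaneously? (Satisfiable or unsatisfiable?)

Satisfiable

Try p = 7, q = 6, r = 5, s = 6, t = 6.
Check constraint 1: r - s = -1; constraint 4: r - t = -1. The remaining constraints are straightforward to verify.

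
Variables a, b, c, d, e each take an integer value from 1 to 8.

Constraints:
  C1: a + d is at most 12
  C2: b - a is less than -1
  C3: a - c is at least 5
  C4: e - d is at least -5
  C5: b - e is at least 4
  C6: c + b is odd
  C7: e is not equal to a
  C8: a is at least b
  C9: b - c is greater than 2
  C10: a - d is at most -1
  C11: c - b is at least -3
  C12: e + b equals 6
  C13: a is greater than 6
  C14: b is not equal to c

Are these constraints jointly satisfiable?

Constraints 3, 4, 5, 10, and 11 give a − c ≥ 5, c − b ≥ -3, b − e ≥ 4, e − d ≥ -5, d − a ≥ 1.
Adding all 5 inequalities: the left sides telescope to 0, and the right sides sum to 5 + (-3) + 4 + (-5) + 1 = 2. So 0 ≥ 2, which is false.

Unsatisfiable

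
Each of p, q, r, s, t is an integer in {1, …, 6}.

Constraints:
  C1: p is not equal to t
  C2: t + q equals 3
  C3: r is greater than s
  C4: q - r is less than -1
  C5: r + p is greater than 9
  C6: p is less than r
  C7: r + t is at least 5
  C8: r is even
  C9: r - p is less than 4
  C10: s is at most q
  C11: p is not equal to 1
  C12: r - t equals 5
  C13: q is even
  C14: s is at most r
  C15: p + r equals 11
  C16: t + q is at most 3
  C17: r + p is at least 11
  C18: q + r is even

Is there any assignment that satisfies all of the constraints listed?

Take p = 5, q = 2, r = 6, s = 2, t = 1. Then constraint 2: t + q = 3; constraint 4: q - r = -4; constraint 5: r + p = 11, and every other listed constraint is also met.

Satisfiable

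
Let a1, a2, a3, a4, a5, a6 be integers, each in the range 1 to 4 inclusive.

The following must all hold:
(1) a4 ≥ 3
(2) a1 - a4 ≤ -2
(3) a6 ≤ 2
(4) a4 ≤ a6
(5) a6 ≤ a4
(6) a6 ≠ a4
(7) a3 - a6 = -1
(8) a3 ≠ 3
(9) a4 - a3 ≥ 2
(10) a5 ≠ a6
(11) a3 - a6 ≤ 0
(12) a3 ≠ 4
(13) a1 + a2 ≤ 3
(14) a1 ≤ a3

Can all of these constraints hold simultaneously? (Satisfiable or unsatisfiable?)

From constraints 1 and 4: a6 ≥ a4 and a4 ≥ 3, so a6 ≥ 3. From constraint 3: a6 ≤ 2. But 2 < 3, so no value of a6 works.

Unsatisfiable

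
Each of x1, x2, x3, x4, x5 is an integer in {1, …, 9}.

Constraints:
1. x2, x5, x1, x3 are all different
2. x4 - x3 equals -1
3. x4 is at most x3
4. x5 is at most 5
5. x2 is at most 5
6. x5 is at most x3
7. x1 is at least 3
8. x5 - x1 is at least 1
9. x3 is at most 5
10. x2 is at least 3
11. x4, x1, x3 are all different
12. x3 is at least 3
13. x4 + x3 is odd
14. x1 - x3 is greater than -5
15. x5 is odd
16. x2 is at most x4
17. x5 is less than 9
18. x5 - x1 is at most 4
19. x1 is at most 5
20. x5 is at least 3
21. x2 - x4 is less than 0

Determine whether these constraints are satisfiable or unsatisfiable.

Constraints 4, 5, 7, 9, 10, 12, 19, and 20 confine each of x2, x5, x1, x3 to the 3 values {3, …, 5}.
Constraint 1 requires all 4 of them to be distinct, but only 3 values are available — impossible by the pigeonhole principle.

Unsatisfiable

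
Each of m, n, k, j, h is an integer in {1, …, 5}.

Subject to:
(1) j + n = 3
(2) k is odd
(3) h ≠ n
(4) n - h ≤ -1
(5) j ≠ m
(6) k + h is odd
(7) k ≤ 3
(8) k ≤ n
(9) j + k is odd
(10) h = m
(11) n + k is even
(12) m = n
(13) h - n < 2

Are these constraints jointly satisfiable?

Unsatisfiable

From constraints 10 and 12, h = m = n, so h = n. But constraint 3 says h ≠ n. Contradiction.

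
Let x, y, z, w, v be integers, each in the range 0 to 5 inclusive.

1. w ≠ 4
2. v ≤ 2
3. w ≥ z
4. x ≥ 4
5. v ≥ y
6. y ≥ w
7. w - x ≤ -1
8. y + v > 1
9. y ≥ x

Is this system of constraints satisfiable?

Unsatisfiable

From constraints 4 and 9: y ≥ x and x ≥ 4, so y ≥ 4. From constraints 2 and 5: y ≤ v and v ≤ 2, so y ≤ 2. But 2 < 4, so no value of y works.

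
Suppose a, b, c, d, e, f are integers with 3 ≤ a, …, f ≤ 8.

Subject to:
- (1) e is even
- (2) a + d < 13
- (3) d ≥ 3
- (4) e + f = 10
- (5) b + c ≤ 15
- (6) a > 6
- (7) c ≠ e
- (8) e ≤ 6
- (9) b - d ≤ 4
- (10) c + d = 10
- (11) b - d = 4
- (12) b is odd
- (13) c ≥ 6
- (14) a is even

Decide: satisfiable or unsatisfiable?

Take a = 8, b = 7, c = 7, d = 3, e = 4, f = 6. Then constraint 2: a + d = 11; constraint 4: e + f = 10; constraint 5: b + c = 14, and every other listed constraint is also met.

Satisfiable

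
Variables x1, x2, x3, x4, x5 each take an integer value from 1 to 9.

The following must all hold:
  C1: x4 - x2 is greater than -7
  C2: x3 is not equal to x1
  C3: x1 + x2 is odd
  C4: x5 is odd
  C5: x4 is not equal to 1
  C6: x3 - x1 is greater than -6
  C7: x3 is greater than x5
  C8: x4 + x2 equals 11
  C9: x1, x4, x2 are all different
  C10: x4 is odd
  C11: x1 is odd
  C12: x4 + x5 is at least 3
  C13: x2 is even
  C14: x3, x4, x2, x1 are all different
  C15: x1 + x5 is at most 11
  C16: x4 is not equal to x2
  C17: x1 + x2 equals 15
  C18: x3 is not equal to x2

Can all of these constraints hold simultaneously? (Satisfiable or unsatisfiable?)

Setting (x1, x2, x3, x4, x5) = (7, 8, 4, 3, 1) satisfies everything: constraint 1: x4 - x2 = -5; constraint 6: x3 - x1 = -3, and the others follow.

Satisfiable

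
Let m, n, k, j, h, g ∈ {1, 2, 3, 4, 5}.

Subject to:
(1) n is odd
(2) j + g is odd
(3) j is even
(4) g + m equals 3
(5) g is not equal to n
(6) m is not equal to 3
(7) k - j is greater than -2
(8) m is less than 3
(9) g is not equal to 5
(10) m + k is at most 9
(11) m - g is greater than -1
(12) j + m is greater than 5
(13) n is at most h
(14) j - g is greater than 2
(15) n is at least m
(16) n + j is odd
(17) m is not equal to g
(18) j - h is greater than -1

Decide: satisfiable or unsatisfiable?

One satisfying assignment is m = 2, n = 3, k = 4, j = 4, h = 4, g = 1.
For the less obvious constraints — constraint 4: g + m = 3; constraint 7: k - j = 0; constraint 10: m + k = 6 — and the others hold by inspection.

Satisfiable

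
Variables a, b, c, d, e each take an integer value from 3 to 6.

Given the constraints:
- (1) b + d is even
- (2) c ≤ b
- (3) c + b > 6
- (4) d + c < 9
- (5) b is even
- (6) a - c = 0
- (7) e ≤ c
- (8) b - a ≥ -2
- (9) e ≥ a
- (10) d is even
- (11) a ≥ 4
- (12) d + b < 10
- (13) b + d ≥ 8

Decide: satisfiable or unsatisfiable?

Satisfiable

Take a = 4, b = 4, c = 4, d = 4, e = 4. Then constraint 3: c + b = 8; constraint 4: d + c = 8, and every other listed constraint is also met.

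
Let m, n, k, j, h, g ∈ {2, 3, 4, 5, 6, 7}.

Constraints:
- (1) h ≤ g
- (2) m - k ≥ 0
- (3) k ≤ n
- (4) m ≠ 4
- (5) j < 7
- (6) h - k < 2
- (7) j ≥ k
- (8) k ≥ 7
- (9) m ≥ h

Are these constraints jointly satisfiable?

Unsatisfiable

From constraints 7 and 8: j ≥ k and k ≥ 7, so j ≥ 7. From constraint 5: j ≤ 6. But 6 < 7, so no value of j works.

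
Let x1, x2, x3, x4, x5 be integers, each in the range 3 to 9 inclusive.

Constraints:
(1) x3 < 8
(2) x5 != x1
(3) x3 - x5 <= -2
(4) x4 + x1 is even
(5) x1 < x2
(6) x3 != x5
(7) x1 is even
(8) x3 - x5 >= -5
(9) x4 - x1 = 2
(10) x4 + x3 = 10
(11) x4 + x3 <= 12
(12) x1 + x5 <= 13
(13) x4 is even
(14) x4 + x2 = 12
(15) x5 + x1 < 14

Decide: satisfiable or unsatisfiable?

Setting (x1, x2, x3, x4, x5) = (4, 6, 4, 6, 8) satisfies everything: constraint 3: x3 - x5 = -4; constraint 8: x3 - x5 = -4; constraint 9: x4 - x1 = 2, and the others follow.

Satisfiable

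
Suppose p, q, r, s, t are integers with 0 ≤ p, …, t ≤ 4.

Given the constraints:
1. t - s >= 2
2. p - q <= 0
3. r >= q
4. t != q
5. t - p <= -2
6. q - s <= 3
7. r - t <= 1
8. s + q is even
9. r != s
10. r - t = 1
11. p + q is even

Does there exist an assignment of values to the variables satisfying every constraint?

Constraints 1, 2, 5, and 6 give s − q ≥ -3, q − p ≥ 0, p − t ≥ 2, t − s ≥ 2.
Adding all 4 inequalities: the left sides telescope to 0, and the right sides sum to (-3) + 0 + 2 + 2 = 1. So 0 ≥ 1, which is false.

Unsatisfiable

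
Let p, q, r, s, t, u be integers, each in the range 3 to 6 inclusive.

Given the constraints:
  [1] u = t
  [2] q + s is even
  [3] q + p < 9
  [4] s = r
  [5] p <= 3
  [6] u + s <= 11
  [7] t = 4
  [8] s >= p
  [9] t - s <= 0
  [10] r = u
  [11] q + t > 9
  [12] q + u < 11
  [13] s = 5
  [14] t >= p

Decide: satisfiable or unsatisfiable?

Unsatisfiable

Constraint 13 fixes s = 5 and constraint 7 fixes t = 4. Constraints 1, 4, and 10 give s = r = u = t, so s = t. But 5 ≠ 4 — contradiction.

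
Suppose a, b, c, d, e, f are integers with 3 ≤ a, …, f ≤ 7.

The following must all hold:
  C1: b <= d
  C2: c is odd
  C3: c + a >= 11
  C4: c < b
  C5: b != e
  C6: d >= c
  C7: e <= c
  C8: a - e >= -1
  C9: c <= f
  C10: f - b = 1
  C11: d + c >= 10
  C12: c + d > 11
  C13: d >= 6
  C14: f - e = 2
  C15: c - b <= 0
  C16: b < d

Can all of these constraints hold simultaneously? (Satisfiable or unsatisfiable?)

Satisfiable

Take a = 7, b = 6, c = 5, d = 7, e = 5, f = 7. Then constraint 3: c + a = 12; constraint 8: a - e = 2; constraint 10: f - b = 1, and every other listed constraint is also met.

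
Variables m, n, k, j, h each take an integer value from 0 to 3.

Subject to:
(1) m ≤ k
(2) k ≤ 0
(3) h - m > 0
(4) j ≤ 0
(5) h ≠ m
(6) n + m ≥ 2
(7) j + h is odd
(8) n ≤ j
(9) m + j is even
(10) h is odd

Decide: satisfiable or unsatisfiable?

From constraints 4 and 8: n ≤ j ≤ 0. From constraints 1 and 2: m ≤ k ≤ 0. Hence n + m ≤ 0. But constraint 6 requires n + m ≥ 2, and 2 > 0. Contradiction.

Unsatisfiable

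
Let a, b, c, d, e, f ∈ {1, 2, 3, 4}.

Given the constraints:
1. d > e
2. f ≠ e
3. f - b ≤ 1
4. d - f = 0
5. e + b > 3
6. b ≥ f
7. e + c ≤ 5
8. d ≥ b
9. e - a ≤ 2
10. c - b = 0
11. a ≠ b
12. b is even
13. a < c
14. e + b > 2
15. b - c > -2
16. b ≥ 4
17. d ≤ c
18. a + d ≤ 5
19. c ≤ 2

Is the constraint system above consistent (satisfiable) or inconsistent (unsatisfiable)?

From constraints 8 and 16: d ≥ b and b ≥ 4, so d ≥ 4. From constraints 17 and 19: d ≤ c and c ≤ 2, so d ≤ 2. But 2 < 4, so no value of d works.

Unsatisfiable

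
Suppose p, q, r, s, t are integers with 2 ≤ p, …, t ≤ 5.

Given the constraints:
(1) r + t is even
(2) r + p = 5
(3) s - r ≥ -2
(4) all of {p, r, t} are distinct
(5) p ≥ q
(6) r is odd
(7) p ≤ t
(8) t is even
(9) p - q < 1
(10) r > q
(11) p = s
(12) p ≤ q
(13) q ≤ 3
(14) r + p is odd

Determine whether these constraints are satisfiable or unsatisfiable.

Unsatisfiable

Constraint 6 makes r odd and constraint 8 makes t even, so r + t must be odd. Constraint 1 says r + t is even — contradiction.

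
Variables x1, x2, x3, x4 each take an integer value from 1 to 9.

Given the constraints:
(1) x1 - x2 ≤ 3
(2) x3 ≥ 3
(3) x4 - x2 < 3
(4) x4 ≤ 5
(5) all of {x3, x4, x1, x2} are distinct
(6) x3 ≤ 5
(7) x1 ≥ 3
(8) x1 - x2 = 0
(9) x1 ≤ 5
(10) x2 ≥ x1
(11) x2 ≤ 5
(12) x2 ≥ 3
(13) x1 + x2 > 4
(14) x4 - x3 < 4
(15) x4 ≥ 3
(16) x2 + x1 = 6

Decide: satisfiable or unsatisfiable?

Constraints 2, 4, 6, 7, 9, 11, 12, and 15 confine each of x3, x4, x1, x2 to the 3 values {3, …, 5}.
Constraint 5 requires all 4 of them to be distinct, but only 3 values are available — impossible by the pigeonhole principle.

Unsatisfiable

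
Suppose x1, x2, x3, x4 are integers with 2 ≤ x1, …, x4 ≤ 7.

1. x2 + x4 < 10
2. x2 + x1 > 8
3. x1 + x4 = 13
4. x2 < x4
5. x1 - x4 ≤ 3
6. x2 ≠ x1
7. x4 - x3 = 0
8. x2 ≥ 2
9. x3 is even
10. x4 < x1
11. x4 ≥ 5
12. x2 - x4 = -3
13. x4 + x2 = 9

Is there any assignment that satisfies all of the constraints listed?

Satisfiable

One satisfying assignment is x1 = 7, x2 = 3, x3 = 6, x4 = 6.
For the less obvious constraints — constraint 1: x2 + x4 = 9; constraint 2: x2 + x1 = 10 — and the others hold by inspection.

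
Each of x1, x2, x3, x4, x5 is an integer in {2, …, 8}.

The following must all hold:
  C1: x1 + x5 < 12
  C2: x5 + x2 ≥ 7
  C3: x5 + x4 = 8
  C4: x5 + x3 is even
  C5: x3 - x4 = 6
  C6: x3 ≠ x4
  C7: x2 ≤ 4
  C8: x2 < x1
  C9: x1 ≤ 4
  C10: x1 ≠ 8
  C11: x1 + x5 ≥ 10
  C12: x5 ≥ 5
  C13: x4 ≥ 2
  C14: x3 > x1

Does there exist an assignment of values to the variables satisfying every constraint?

Satisfiable

One satisfying assignment is x1 = 4, x2 = 2, x3 = 8, x4 = 2, x5 = 6.
For the less obvious constraints — constraint 1: x1 + x5 = 10; constraint 2: x5 + x2 = 8 — and the others hold by inspection.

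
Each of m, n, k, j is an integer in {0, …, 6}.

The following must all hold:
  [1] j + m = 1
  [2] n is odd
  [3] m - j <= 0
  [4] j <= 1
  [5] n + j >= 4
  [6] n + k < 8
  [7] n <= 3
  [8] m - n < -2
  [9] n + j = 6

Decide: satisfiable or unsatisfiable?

From constraint 7: n ≤ 3. From constraint 4: j ≤ 1. Hence n + j ≤ 4. But constraint 9 requires n + j = 6, and 6 > 4. Contradiction.

Unsatisfiable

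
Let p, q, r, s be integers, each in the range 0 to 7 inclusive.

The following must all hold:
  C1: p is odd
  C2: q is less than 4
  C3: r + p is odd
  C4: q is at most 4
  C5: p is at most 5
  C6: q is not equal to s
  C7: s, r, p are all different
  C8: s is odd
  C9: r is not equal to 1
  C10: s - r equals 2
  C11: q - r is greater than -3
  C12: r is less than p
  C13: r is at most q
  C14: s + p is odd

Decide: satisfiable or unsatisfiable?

Constraint 8 makes s odd and constraint 1 makes p odd, so s + p must be even. Constraint 14 says s + p is odd — contradiction.

Unsatisfiable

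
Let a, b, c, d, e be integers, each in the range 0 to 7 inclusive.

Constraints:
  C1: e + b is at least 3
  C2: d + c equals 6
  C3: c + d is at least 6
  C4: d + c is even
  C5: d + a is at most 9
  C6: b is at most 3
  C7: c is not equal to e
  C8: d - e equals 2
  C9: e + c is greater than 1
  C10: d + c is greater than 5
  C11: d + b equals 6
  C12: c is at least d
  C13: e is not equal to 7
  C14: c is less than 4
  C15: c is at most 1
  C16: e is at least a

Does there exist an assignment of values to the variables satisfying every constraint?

From constraints 12 and 15: d ≤ c ≤ 1. From constraint 6: b ≤ 3. Hence d + b ≤ 4. But constraint 11 requires d + b = 6, and 6 > 4. Contradiction.

Unsatisfiable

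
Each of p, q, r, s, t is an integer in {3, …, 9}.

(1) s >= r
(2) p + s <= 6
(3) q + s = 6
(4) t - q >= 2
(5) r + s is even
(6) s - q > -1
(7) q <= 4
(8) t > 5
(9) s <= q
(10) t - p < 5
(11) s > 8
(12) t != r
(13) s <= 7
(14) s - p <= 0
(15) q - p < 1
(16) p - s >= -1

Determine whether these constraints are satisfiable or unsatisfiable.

From constraint 11: s ≥ 9. From constraints 7 and 9: s ≤ q and q ≤ 4, so s ≤ 4. But 4 < 9, so no value of s works.

Unsatisfiable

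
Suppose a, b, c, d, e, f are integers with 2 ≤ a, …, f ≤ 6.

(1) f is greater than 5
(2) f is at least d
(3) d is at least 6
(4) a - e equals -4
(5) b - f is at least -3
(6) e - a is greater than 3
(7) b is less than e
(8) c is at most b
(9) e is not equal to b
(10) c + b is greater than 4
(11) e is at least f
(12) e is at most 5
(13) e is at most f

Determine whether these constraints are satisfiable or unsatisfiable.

Unsatisfiable

From constraints 2 and 3: f ≥ d and d ≥ 6, so f ≥ 6. From constraints 11 and 12: f ≤ e and e ≤ 5, so f ≤ 5. But 5 < 6, so no value of f works.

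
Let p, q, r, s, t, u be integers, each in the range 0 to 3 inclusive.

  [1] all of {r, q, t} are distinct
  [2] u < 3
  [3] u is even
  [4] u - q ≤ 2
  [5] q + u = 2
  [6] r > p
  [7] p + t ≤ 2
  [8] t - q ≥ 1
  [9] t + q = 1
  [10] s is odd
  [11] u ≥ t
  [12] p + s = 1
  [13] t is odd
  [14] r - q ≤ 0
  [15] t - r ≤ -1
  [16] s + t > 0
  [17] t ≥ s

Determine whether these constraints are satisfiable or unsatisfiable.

Unsatisfiable

Constraints 8, 14, and 15 give r − t ≥ 1, t − q ≥ 1, q − r ≥ 0.
Adding all 3 inequalities: the left sides telescope to 0, and the right sides sum to 1 + 1 + 0 = 2. So 0 ≥ 2, which is false.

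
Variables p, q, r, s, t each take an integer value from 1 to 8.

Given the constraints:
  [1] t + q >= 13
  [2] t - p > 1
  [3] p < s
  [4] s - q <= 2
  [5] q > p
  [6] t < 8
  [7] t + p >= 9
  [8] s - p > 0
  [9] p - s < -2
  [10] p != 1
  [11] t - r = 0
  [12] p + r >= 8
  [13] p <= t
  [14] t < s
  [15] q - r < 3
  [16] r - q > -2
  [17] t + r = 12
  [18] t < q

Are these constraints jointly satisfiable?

Satisfiable

Take p = 4, q = 7, r = 6, s = 7, t = 6. Then constraint 1: t + q = 13; constraint 2: t - p = 2; constraint 4: s - q = 0, and every other listed constraint is also met.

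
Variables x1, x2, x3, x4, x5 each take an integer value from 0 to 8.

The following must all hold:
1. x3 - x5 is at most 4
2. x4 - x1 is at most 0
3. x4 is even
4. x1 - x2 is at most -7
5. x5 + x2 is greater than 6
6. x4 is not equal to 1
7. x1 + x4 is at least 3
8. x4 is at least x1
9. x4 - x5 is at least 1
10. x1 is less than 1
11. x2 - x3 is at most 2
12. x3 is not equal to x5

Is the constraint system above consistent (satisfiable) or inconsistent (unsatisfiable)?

Unsatisfiable

Constraints 1, 2, 4, 9, and 11 give x2 − x1 ≥ 7, x1 − x4 ≥ 0, x4 − x5 ≥ 1, x5 − x3 ≥ -4, x3 − x2 ≥ -2.
Adding all 5 inequalities: the left sides telescope to 0, and the right sides sum to 7 + 0 + 1 + (-4) + (-2) = 2. So 0 ≥ 2, which is false.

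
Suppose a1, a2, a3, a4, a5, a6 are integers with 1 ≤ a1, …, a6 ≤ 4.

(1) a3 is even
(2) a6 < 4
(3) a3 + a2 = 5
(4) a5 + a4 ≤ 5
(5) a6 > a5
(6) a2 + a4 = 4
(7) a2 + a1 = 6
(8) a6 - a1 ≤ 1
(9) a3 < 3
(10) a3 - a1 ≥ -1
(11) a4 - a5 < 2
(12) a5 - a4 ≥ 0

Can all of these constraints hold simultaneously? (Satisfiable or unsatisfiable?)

Satisfiable

The assignment a1 = 3, a2 = 3, a3 = 2, a4 = 1, a5 = 1, a6 = 2 works:
  constraint 3 holds since a3 + a2 = 5.
  constraint 4 holds since a5 + a4 = 2.
  constraint 6 holds since a2 + a4 = 4.
The rest check out directly.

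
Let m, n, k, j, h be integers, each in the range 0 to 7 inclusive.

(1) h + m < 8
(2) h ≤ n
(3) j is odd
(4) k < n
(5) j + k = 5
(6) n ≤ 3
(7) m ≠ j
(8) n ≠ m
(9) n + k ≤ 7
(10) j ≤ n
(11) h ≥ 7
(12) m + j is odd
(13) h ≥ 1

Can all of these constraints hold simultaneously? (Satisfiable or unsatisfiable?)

Unsatisfiable

From constraints 2 and 11: n ≥ h and h ≥ 7, so n ≥ 7. From constraint 6: n ≤ 3. But 3 < 7, so no value of n works.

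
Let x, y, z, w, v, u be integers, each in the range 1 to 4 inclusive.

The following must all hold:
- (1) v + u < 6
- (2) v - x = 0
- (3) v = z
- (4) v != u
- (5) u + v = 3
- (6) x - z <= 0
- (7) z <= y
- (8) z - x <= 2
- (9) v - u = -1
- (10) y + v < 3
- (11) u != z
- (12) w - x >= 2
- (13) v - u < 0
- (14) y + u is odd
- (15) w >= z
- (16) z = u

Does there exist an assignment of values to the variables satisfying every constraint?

From constraints 3 and 16, v = z = u, so v = u. But constraint 4 says v ≠ u. Contradiction.

Unsatisfiable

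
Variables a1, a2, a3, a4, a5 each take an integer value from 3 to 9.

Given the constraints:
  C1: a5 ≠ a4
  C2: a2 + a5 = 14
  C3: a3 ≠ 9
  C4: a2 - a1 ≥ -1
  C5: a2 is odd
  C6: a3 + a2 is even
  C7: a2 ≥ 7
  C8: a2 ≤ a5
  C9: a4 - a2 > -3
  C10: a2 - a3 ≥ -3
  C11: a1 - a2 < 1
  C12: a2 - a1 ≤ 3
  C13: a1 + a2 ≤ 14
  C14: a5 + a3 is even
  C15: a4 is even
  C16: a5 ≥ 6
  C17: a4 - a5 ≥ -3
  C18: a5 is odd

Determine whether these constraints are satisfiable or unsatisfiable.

Try a1 = 7, a2 = 7, a3 = 7, a4 = 6, a5 = 7.
Check constraint 2: a2 + a5 = 14; constraint 4: a2 - a1 = 0; constraint 9: a4 - a2 = -1. The remaining constraints are straightforward to verify.

Satisfiable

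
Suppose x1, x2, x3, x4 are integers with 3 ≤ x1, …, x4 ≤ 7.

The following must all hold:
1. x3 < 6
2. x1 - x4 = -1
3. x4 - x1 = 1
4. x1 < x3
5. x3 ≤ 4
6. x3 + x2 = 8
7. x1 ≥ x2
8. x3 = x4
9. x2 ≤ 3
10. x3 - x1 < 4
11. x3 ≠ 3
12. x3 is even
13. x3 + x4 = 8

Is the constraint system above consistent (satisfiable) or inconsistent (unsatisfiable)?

From constraint 5: x3 ≤ 4. From constraint 9: x2 ≤ 3. Hence x3 + x2 ≤ 7. But constraint 6 requires x3 + x2 = 8, and 8 > 7. Contradiction.

Unsatisfiable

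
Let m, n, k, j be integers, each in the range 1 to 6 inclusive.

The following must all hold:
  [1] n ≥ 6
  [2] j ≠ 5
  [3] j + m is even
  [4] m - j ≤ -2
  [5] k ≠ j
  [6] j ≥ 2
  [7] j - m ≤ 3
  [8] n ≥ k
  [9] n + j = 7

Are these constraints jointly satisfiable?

From constraint 1: n ≥ 6. From constraint 6: j ≥ 2. Hence n + j ≥ 8. But constraint 9 requires n + j = 7, and 7 < 8. Contradiction.

Unsatisfiable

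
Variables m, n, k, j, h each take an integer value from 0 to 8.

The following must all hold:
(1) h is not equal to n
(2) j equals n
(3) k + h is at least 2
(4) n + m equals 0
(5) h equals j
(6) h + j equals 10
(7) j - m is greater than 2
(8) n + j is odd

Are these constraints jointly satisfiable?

Unsatisfiable

From constraints 2 and 5, h = j = n, so h = n. But constraint 1 says h ≠ n. Contradiction.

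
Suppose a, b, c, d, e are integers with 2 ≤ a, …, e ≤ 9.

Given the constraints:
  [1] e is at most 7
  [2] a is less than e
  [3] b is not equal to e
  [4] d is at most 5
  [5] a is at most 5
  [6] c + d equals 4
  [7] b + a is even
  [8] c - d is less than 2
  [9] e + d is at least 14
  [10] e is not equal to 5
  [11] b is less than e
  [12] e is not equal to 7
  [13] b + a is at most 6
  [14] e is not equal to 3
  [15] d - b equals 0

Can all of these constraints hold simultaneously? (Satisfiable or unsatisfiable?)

From constraint 1: e ≤ 7. From constraint 4: d ≤ 5. Hence e + d ≤ 12. But constraint 9 requires e + d ≥ 14, and 14 > 12. Contradiction.

Unsatisfiable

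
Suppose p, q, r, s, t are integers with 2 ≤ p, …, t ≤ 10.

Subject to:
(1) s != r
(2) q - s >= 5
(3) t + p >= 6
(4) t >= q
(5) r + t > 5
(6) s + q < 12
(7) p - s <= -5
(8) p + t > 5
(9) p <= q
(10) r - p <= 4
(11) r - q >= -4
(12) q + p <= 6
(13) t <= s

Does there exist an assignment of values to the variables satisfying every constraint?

Unsatisfiable

Constraints 2, 7, 10, and 11 give p − r ≥ -4, r − q ≥ -4, q − s ≥ 5, s − p ≥ 5.
Adding all 4 inequalities: the left sides telescope to 0, and the right sides sum to (-4) + (-4) + 5 + 5 = 2. So 0 ≥ 2, which is false.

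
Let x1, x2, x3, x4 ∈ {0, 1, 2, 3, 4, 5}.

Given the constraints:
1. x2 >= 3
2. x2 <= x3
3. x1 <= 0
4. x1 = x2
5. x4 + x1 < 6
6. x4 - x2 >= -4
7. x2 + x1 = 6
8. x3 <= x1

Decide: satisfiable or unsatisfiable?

Unsatisfiable

From constraints 1 and 2: x3 ≥ x2 and x2 ≥ 3, so x3 ≥ 3. From constraints 3 and 8: x3 ≤ x1 and x1 ≤ 0, so x3 ≤ 0. But 0 < 3, so no value of x3 works.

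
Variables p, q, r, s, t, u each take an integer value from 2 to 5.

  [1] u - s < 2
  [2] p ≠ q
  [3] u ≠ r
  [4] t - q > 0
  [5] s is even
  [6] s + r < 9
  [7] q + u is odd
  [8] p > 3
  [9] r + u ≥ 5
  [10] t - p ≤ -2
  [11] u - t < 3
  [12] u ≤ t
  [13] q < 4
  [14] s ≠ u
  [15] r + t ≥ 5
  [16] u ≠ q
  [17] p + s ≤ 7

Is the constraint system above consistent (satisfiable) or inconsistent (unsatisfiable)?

The assignment p = 5, q = 2, r = 5, s = 2, t = 3, u = 3 works:
  constraint 1 holds since u - s = 1.
  constraint 4 holds since t - q = 1.
  constraint 6 holds since s + r = 7.
The rest check out directly.

Satisfiable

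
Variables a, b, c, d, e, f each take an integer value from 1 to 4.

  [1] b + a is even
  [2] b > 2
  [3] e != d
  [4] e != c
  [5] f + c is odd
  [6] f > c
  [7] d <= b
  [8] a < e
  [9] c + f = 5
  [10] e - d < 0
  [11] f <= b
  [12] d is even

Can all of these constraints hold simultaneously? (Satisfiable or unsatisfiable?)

Take a = 2, b = 4, c = 1, d = 4, e = 3, f = 4. Then constraint 1: b + a = 6 is even; constraint 9: c + f = 5; constraint 10: e - d = -1, and every other listed constraint is also met.

Satisfiable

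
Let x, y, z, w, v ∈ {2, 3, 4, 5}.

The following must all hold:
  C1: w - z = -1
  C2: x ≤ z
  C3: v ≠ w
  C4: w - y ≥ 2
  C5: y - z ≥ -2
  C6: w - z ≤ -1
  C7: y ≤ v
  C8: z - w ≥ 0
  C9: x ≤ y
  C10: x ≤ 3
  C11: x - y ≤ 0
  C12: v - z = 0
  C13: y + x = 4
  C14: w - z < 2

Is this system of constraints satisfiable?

Constraints 4, 5, and 6 give w − y ≥ 2, y − z ≥ -2, z − w ≥ 1.
Adding all 3 inequalities: the left sides telescope to 0, and the right sides sum to 2 + (-2) + 1 = 1. So 0 ≥ 1, which is false.

Unsatisfiable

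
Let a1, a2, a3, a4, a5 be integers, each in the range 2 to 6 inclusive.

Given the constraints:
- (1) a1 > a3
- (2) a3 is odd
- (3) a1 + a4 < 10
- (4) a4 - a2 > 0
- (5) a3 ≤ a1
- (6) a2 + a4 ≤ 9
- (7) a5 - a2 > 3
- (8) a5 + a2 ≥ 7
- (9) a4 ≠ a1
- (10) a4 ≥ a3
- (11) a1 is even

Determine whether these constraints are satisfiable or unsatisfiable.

Satisfiable

One satisfying assignment is a1 = 4, a2 = 2, a3 = 3, a4 = 5, a5 = 6.
For the less obvious constraints — constraint 3: a1 + a4 = 9; constraint 4: a4 - a2 = 3 — and the others hold by inspection.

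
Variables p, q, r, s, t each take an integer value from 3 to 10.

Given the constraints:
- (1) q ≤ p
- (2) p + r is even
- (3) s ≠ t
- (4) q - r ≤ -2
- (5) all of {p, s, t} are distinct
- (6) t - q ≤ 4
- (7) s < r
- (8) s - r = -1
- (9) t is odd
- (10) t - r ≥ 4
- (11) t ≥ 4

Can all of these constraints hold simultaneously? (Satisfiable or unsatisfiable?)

Unsatisfiable

Constraints 4, 6, and 10 give r − q ≥ 2, q − t ≥ -4, t − r ≥ 4.
Adding all 3 inequalities: the left sides telescope to 0, and the right sides sum to 2 + (-4) + 4 = 2. So 0 ≥ 2, which is false.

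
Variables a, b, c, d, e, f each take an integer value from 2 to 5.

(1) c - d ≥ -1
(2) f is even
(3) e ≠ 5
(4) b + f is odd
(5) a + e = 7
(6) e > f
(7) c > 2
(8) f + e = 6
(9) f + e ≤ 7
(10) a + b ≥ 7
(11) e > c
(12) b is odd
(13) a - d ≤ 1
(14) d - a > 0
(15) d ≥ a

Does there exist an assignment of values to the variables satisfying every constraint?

Satisfiable

Setting (a, b, c, d, e, f) = (3, 5, 3, 4, 4, 2) satisfies everything: constraint 1: c - d = -1; constraint 5: a + e = 7; constraint 8: f + e = 6, and the others follow.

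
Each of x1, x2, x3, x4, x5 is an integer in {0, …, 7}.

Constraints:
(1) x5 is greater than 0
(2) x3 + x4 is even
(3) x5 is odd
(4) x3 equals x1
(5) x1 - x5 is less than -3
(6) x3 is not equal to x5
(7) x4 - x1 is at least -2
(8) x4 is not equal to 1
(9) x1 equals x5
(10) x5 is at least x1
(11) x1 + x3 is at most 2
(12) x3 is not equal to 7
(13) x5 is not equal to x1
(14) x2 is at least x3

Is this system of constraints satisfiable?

From constraints 4 and 9, x3 = x1 = x5, so x3 = x5. But constraint 6 says x3 ≠ x5. Contradiction.

Unsatisfiable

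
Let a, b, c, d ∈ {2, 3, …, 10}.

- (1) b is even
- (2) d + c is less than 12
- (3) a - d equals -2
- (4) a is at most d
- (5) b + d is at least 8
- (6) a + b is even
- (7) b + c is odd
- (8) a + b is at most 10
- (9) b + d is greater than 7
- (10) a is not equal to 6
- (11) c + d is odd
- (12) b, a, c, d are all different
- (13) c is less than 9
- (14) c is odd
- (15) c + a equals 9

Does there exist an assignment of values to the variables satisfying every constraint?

Satisfiable

Setting (a, b, c, d) = (2, 6, 7, 4) satisfies everything: constraint 2: d + c = 11; constraint 3: a - d = -2; constraint 5: b + d = 10, and the others follow.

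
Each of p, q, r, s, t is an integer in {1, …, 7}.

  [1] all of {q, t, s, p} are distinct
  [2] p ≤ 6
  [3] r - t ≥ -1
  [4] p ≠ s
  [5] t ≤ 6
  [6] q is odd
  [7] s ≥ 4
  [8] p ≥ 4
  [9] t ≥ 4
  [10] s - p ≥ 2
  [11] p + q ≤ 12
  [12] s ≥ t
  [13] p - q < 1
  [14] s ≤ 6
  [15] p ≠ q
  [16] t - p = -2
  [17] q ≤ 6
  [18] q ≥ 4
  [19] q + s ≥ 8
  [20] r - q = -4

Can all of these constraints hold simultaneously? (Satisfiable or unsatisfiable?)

Unsatisfiable

Constraints 2, 5, 7, 8, 9, 14, 17, and 18 confine each of q, t, s, p to the 3 values {4, …, 6}.
Constraint 1 requires all 4 of them to be distinct, but only 3 values are available — impossible by the pigeonhole principle.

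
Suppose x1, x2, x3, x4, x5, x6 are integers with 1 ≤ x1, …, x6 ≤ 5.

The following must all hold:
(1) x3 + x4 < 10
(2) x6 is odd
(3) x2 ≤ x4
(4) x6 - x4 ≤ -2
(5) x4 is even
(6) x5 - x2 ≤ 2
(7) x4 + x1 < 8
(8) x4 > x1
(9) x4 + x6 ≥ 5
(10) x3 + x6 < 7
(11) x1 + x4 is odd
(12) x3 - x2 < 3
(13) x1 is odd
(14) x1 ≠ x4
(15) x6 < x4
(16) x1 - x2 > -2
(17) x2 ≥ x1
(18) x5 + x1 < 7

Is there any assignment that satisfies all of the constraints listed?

The assignment x1 = 1, x2 = 2, x3 = 4, x4 = 4, x5 = 3, x6 = 1 works:
  constraint 1 holds since x3 + x4 = 8.
  constraint 4 holds since x6 - x4 = -3.
The rest check out directly.

Satisfiable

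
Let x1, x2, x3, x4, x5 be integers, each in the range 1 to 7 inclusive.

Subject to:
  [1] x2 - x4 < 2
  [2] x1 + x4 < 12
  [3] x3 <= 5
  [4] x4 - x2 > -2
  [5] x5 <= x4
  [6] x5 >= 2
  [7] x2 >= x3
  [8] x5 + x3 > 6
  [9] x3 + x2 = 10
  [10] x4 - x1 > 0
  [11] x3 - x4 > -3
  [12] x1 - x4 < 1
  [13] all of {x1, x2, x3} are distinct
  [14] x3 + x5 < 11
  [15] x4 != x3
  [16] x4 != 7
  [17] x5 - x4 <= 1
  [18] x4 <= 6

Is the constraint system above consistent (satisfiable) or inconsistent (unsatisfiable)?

Satisfiable

One satisfying assignment is x1 = 5, x2 = 6, x3 = 4, x4 = 6, x5 = 5.
For the less obvious constraints — constraint 1: x2 - x4 = 0; constraint 2: x1 + x4 = 11; constraint 4: x4 - x2 = 0 — and the others hold by inspection.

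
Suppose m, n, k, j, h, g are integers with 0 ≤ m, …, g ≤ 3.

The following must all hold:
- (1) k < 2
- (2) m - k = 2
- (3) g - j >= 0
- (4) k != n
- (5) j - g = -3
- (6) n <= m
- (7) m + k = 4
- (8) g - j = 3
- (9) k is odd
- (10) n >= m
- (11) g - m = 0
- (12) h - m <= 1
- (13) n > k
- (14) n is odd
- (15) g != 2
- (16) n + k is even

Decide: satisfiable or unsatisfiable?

Satisfiable

Take m = 3, n = 3, k = 1, j = 0, h = 1, g = 3. Then constraint 2: m - k = 2; constraint 3: g - j = 3, and every other listed constraint is also met.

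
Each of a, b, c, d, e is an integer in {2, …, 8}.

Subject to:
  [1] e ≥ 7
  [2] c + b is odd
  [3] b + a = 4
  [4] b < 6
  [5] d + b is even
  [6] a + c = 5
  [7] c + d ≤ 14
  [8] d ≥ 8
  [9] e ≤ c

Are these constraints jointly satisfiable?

Unsatisfiable

From constraints 1 and 9: c ≥ e ≥ 7. From constraint 8: d ≥ 8. Hence c + d ≥ 15. But constraint 7 requires c + d ≤ 14, and 14 < 15. Contradiction.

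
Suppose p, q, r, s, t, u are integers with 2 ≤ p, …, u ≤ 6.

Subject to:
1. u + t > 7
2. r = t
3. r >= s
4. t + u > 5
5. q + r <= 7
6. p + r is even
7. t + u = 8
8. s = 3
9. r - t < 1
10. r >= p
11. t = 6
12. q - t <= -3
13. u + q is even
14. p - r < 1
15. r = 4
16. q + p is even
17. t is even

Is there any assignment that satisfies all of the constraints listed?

Constraint 15 fixes r = 4 and constraint 11 fixes t = 6, but constraint 2 requires r = t. Since 4 ≠ 6, contradiction.

Unsatisfiable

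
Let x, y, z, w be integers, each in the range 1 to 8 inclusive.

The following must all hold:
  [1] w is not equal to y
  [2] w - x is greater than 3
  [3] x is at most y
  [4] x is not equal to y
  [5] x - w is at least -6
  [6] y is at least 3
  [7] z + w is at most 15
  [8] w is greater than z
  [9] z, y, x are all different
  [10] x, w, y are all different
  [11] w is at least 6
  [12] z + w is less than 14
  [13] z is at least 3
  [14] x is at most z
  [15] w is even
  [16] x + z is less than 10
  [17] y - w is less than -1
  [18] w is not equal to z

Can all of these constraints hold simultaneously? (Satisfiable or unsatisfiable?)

Satisfiable

Take x = 3, y = 5, z = 4, w = 8. Then constraint 2: w - x = 5; constraint 5: x - w = -5, and every other listed constraint is also met.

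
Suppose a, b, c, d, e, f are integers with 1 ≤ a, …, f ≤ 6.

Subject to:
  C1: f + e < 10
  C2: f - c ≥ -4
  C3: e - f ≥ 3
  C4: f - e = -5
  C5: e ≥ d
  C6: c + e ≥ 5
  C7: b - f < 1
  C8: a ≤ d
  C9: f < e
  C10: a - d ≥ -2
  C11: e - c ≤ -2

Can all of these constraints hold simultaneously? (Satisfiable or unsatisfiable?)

Constraints 2, 3, and 11 give f − c ≥ -4, c − e ≥ 2, e − f ≥ 3.
Adding all 3 inequalities: the left sides telescope to 0, and the right sides sum to (-4) + 2 + 3 = 1. So 0 ≥ 1, which is false.

Unsatisfiable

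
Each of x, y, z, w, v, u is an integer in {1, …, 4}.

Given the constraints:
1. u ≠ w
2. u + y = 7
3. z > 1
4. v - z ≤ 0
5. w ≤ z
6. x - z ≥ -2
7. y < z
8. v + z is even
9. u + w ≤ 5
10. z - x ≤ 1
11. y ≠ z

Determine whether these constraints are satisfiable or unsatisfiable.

The assignment x = 4, y = 3, z = 4, w = 1, v = 4, u = 4 works:
  constraint 2 holds since u + y = 7.
  constraint 4 holds since v - z = 0.
  constraint 6 holds since x - z = 0.
The rest check out directly.

Satisfiable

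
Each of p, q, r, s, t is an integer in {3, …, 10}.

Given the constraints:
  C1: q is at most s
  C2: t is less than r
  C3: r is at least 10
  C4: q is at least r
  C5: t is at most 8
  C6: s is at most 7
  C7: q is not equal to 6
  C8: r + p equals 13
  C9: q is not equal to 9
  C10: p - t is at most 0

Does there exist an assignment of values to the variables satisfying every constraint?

Unsatisfiable

From constraints 3 and 4: q ≥ r and r ≥ 10, so q ≥ 10. From constraints 1 and 6: q ≤ s and s ≤ 7, so q ≤ 7. But 7 < 10, so no value of q works.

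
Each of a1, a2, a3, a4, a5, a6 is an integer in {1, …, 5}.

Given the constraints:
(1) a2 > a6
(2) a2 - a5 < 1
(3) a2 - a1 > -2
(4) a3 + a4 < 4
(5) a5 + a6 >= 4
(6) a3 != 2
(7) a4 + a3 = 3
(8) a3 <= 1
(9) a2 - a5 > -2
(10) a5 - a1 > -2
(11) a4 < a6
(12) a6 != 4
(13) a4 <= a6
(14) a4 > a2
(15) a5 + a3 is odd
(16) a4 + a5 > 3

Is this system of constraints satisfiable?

Constraints 1, 11, and 14 give a6 < a2, a2 < a4, a4 < a6. Chaining: a6 < a2 < a4 < a6, which forces a6 < a6 — impossible.

Unsatisfiable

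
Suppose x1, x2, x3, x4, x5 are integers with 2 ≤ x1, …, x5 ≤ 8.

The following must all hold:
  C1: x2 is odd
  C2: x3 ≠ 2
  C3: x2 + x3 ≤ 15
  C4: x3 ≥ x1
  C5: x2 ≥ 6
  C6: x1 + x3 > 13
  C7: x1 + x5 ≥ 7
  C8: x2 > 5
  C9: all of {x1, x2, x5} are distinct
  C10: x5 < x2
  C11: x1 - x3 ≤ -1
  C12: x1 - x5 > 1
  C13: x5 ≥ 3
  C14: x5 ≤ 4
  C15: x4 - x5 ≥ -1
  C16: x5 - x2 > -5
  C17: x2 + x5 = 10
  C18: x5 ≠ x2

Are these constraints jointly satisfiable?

Satisfiable

Take x1 = 6, x2 = 7, x3 = 8, x4 = 2, x5 = 3. Then constraint 3: x2 + x3 = 15; constraint 6: x1 + x3 = 14; constraint 7: x1 + x5 = 9, and every other listed constraint is also met.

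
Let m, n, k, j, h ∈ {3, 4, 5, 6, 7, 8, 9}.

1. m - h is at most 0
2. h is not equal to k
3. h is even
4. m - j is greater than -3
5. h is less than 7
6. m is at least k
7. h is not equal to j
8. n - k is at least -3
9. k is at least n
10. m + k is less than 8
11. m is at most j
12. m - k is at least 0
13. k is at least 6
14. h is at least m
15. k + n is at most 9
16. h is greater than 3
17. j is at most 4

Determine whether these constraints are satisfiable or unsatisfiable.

From constraints 6 and 13: m ≥ k and k ≥ 6, so m ≥ 6. From constraints 11 and 17: m ≤ j and j ≤ 4, so m ≤ 4. But 4 < 6, so no value of m works.

Unsatisfiable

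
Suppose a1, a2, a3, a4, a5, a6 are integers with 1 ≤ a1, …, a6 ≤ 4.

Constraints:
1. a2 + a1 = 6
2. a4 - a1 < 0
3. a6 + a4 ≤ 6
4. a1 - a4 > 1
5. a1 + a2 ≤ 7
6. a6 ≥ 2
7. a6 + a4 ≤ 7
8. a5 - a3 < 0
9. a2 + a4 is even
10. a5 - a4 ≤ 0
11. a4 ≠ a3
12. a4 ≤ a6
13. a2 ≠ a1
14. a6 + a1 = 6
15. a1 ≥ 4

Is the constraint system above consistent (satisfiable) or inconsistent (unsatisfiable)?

Try a1 = 4, a2 = 2, a3 = 3, a4 = 2, a5 = 2, a6 = 2.
Check constraint 1: a2 + a1 = 6; constraint 2: a4 - a1 = -2; constraint 3: a6 + a4 = 4. The remaining constraints are straightforward to verify.

Satisfiable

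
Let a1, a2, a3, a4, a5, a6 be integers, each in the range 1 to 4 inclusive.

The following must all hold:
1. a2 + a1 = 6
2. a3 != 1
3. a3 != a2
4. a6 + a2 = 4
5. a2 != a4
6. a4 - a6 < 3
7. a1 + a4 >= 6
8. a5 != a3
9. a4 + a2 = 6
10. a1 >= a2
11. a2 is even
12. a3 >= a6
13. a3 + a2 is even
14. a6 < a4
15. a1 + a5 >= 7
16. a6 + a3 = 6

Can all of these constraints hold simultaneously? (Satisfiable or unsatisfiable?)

Setting (a1, a2, a3, a4, a5, a6) = (4, 2, 4, 4, 3, 2) satisfies everything: constraint 1: a2 + a1 = 6; constraint 4: a6 + a2 = 4, and the others follow.

Satisfiable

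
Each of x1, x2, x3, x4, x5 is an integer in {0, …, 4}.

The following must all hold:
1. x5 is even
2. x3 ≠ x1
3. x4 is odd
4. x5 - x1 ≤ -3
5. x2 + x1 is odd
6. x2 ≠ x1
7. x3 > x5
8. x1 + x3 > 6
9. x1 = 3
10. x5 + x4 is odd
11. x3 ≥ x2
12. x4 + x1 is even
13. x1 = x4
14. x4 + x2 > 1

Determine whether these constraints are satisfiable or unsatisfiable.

Satisfiable

The assignment x1 = 3, x2 = 0, x3 = 4, x4 = 3, x5 = 0 works:
  constraint 4 holds since x5 - x1 = -3.
  constraint 8 holds since x1 + x3 = 7.
The rest check out directly.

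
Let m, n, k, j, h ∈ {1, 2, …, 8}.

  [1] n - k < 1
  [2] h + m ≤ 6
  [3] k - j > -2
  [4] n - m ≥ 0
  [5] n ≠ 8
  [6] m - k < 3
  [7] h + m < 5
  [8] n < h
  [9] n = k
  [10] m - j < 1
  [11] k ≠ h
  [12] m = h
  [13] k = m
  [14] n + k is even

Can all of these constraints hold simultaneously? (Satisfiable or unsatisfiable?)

From constraints 12 and 13, k = m = h, so k = h. But constraint 11 says k ≠ h. Contradiction.

Unsatisfiable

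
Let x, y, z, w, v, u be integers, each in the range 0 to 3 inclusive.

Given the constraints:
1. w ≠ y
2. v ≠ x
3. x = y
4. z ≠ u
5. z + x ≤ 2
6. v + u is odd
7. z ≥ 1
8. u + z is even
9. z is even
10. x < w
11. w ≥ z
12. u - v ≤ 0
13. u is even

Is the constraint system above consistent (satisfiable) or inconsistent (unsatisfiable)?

One satisfying assignment is x = 0, y = 0, z = 2, w = 3, v = 3, u = 0.
For the less obvious constraints — constraint 5: z + x = 2; constraint 6: v + u = 3 is odd; constraint 12: u - v = -3 — and the others hold by inspection.

Satisfiable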